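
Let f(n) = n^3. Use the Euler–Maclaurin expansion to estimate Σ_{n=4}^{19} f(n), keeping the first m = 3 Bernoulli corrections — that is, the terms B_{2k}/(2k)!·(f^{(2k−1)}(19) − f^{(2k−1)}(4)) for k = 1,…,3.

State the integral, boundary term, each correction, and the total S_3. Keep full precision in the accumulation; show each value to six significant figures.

∫_4^19 x^3 dx evaluates to 32516.2.
Endpoint term: (f(4) + f(19))/2 = (64.0000 + 6859.00)/2 = 3461.50.
Integral + boundary = 35977.8.
Order-1 term: 1/12 · (1083.00 − 48.0000) = 86.2500.
Running total after k=1: 36064.0.
Order-2 term: −1/720 · (6.00000 − 6.00000) = 0.00000.
Running total after k=2: 36064.0.
Order-3 term: 1/30240 · (0.00000 − 0.00000) = 0.00000.

S_3 ≈ 36064.0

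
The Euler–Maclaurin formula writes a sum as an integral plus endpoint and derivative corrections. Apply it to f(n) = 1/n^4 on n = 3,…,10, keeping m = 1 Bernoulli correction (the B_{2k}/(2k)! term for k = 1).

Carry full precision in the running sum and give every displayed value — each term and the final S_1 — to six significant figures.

S_1 ≈ 0.0196036

∫_3^10 1/x^4 dx evaluates to 0.0120123.
½[f(3) + f(10)] = ½[0.0123457 + 0.000100000] = 0.00622284.
Running total after boundary: 0.0182352.
Order-1 term: 1/12 · (-4.00000e-05 − (-0.0164609)) = 0.00136841.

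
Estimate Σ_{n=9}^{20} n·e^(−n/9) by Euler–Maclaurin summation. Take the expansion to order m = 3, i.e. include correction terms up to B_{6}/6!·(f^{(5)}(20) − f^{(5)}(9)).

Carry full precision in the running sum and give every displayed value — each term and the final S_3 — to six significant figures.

S_3 ≈ 34.0405

∫_9^20 x·e^(−x/9) dx evaluates to 31.3124.
Endpoint term: (f(9) + f(20))/2 = (3.31091 + 2.16736)/2 = 2.73914.
Integral + boundary = 34.0516.
Correction k=1: B_{2}/2! · (f^{(1)}(20) − f^{(1)}(9)) = 1/12 · (-0.132450 − 0.00000) = -0.0110375.
Running total after k=1: 34.0405.
Correction k=2: B_{4}/4! · (f^{(3)}(20) − f^{(3)}(9)) = −1/720 · (0.00104057 − 0.00908344) = 1.11707e-05.
Running total after k=2: 34.0405.
Correction k=3: B_{6}/6! · (f^{(5)}(20) − f^{(5)}(9)) = 1/30240 · (4.58805e-05 − 0.000224283) = -5.89954e-09.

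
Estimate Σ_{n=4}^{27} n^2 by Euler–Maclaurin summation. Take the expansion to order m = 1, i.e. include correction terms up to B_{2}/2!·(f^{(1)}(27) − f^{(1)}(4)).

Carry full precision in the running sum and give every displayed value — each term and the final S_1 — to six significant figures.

S_1 ≈ 6916.00

∫_4^27 x^2 dx evaluates to 6539.67.
Boundary: ½(f(4) + f(27)) = ½(16.0000 + 729.000) = 372.500.
Running total after boundary: 6912.17.
Order-1 term: 1/12 · (54.0000 − 8.00000) = 3.83333.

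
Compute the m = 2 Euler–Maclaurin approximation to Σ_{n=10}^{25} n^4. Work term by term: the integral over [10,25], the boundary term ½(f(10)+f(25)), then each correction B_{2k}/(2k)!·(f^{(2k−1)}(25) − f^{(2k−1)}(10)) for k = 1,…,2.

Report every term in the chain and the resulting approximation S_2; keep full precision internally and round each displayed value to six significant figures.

S_2 ≈ 2.13831e+06

The integral term ∫_10^25 x^4 dx = 1.93312e+06.
Endpoint term: (f(10) + f(25))/2 = (10000.0 + 390625)/2 = 200312.
Integral + boundary = 2.13344e+06.
k=1: B_{2}/(2)! × [f^{(1)}(25) − f^{(1)}(10)] = 1/12 × (62500.0 − 4000.00) = 4875.00.
Running total after k=1: 2.13831e+06.
k=2: B_{4}/(4)! × [f^{(3)}(25) − f^{(3)}(10)] = −1/720 × (600.000 − 240.000) = -0.500000.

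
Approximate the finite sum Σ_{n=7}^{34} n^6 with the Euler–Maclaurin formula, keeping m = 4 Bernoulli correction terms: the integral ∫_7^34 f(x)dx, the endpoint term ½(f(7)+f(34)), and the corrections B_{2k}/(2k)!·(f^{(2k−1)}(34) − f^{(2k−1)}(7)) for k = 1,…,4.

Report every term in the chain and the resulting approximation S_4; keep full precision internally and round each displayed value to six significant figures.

The integral term ∫_7^34 x^6 dx = 7.50322e+09.
½[f(7) + f(34)] = ½[117649 + 1.54480e+09] = 7.72461e+08.
Running total after boundary: 8.27568e+09.
Correction k=1: B_{2}/2! · (f^{(1)}(34) − f^{(1)}(7)) = 1/12 · (2.72613e+08 − 100842) = 2.27093e+07.
After k=1: 8.29839e+09.
Correction k=2: B_{4}/4! · (f^{(3)}(34) − f^{(3)}(7)) = −1/720 · (4.71648e+06 − 41160.0) = -6493.50.
After k=2: 8.29838e+09.
Correction k=3: B_{6}/6! · (f^{(5)}(34) − f^{(5)}(7)) = 1/30240 · (24480.0 − 5040.00) = 0.642857.
After k=3: 8.29838e+09.
Correction k=4: B_{8}/8! · (f^{(7)}(34) − f^{(7)}(7)) = −1/1209600 · (0.00000 − 0.00000) = 0.00000.

S_4 ≈ 8.29838e+09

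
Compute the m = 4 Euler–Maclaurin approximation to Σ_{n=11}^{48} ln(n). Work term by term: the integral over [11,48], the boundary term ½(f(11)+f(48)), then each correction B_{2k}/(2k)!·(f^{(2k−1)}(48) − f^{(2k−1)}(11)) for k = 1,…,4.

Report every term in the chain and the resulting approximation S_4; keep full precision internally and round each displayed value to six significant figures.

S_4 ≈ 125.570

Integral: ∫_11^48 ln(x) dx = 122.441.
Endpoint term: (f(11) + f(48))/2 = (2.39790 + 3.87120)/2 = 3.13455.
Integral + boundary = 125.575.
Order-1 term: 1/12 · (0.0208333 − 0.0909091) = -0.00583965.
Running total after k=1: 125.570.
Order-2 term: −1/720 · (1.80845e-05 − 0.00150263) = 2.06187e-06.
Running total after k=2: 125.570.
Order-3 term: 1/30240 · (9.41901e-08 − 0.000149021) = -4.92483e-09.
Running total after k=3: 125.570.
Order-4 term: −1/1209600 · (1.22643e-09 − 3.69474e-05) = 3.05441e-11.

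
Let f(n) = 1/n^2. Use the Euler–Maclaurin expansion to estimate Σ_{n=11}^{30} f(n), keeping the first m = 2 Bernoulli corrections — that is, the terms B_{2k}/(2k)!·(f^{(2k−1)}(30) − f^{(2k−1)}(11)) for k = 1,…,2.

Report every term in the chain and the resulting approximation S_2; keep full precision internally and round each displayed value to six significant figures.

S_2 ≈ 0.0623824

Integral: ∫_11^30 1/x^2 dx = 0.0575758.
Boundary: ½(f(11) + f(30)) = ½(0.00826446 + 0.00111111) = 0.00468779.
Running total after boundary: 0.0622635.
k=1: B_{2}/(2)! × [f^{(1)}(30) − f^{(1)}(11)] = 1/12 × (-7.40741e-05 − (-0.00150263)) = 0.000119046.
Partial sum through k=1: 0.0623826.
k=2: B_{4}/(4)! × [f^{(3)}(30) − f^{(3)}(11)] = −1/720 × (-9.87654e-07 − (-0.000149021)) = -2.05602e-07.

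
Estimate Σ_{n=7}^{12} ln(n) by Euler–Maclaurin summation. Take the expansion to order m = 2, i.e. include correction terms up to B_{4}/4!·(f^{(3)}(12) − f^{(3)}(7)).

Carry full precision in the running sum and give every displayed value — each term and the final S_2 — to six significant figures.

S_2 ≈ 13.4080

∫_7^12 ln(x) dx evaluates to 11.1975.
Boundary: ½(f(7) + f(12)) = ½(1.94591 + 2.48491) = 2.21541.
Running total after boundary: 13.4129.
k=1: B_{2}/(2)! × [f^{(1)}(12) − f^{(1)}(7)] = 1/12 × (0.0833333 − 0.142857) = -0.00496032.
After k=1: 13.4080.
k=2: B_{4}/(4)! × [f^{(3)}(12) − f^{(3)}(7)] = −1/720 × (0.00115741 − 0.00583090) = 6.49097e-06.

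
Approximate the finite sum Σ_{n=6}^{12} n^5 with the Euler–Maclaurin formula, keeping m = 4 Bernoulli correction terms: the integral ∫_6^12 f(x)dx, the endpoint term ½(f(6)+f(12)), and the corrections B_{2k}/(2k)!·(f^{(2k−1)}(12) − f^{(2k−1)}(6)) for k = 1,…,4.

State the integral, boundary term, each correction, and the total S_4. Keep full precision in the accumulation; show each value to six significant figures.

The integral term ∫_6^12 x^5 dx = 489888.
Boundary: ½(f(6) + f(12)) = ½(7776.00 + 248832) = 128304.
Integral + boundary = 618192.
k=1: B_{2}/(2)! × [f^{(1)}(12) − f^{(1)}(6)] = 1/12 × (103680 − 6480.00) = 8100.00.
Partial sum through k=1: 626292.
k=2: B_{4}/(4)! × [f^{(3)}(12) − f^{(3)}(6)] = −1/720 × (8640.00 − 2160.00) = -9.00000.
Partial sum through k=2: 626283.
k=3: B_{6}/(6)! × [f^{(5)}(12) − f^{(5)}(6)] = 1/30240 × (120.000 − 120.000) = 0.00000.
Partial sum through k=3: 626283.
k=4: B_{8}/(8)! × [f^{(7)}(12) − f^{(7)}(6)] = −1/1209600 × (0.00000 − 0.00000) = 0.00000.

S_4 ≈ 626283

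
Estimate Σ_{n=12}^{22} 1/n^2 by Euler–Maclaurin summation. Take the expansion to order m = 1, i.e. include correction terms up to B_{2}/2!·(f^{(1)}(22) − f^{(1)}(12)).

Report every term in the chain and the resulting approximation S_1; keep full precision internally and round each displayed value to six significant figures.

Integral: ∫_12^22 1/x^2 dx = 0.0378788.
Endpoint term: (f(12) + f(22))/2 = (0.00694444 + 0.00206612)/2 = 0.00450528.
Running total after boundary: 0.0423841.
Correction k=1: B_{2}/2! · (f^{(1)}(22) − f^{(1)}(12)) = 1/12 · (-0.000187829 − (-0.00115741)) = 8.07982e-05.

S_1 ≈ 0.0424649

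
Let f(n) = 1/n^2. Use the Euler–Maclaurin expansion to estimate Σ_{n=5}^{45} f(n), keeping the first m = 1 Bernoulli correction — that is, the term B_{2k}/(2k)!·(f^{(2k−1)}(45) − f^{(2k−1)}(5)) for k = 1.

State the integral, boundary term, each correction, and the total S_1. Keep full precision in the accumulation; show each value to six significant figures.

S_1 ≈ 0.199356

∫_5^45 1/x^2 dx evaluates to 0.177778.
Endpoint term: (f(5) + f(45))/2 = (0.0400000 + 0.000493827)/2 = 0.0202469.
Integral + boundary = 0.198025.
Order-1 term: 1/12 · (-2.19479e-05 − (-0.0160000)) = 0.00133150.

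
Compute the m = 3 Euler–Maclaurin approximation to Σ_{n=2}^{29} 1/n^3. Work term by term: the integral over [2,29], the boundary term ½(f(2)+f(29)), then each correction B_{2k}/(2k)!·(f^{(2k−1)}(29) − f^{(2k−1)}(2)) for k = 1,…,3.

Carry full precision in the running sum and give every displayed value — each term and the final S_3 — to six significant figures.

S_3 ≈ 0.201574

The integral term ∫_2^29 1/x^3 dx = 0.124405.
Endpoint term: (f(2) + f(29))/2 = (0.125000 + 4.10021e-05)/2 = 0.0625205.
Running total after boundary: 0.186926.
Correction k=1: B_{2}/2! · (f^{(1)}(29) − f^{(1)}(2)) = 1/12 · (-4.24160e-06 − (-0.187500)) = 0.0156246.
Partial sum through k=1: 0.202551.
Correction k=2: B_{4}/4! · (f^{(3)}(29) − f^{(3)}(2)) = −1/720 · (-1.00870e-07 − (-0.937500)) = -0.00130208.
Partial sum through k=2: 0.201249.
Correction k=3: B_{6}/6! · (f^{(5)}(29) − f^{(5)}(2)) = 1/30240 · (-5.03752e-09 − (-9.84375)) = 0.000325521.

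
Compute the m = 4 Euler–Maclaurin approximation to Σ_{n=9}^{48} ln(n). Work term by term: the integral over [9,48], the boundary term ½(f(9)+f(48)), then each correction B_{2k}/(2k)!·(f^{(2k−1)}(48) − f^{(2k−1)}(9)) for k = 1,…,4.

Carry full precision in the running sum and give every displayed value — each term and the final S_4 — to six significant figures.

S_4 ≈ 130.069

The integral term ∫_9^48 ln(x) dx = 127.043.
Boundary: ½(f(9) + f(48)) = ½(2.19722 + 3.87120) = 3.03421.
So far: 130.077.
k=1: B_{2}/(2)! × [f^{(1)}(48) − f^{(1)}(9)] = 1/12 × (0.0208333 − 0.111111) = -0.00752315.
After k=1: 130.069.
k=2: B_{4}/(4)! × [f^{(3)}(48) − f^{(3)}(9)] = −1/720 × (1.80845e-05 − 0.00274348) = 3.78528e-06.
After k=2: 130.069.
k=3: B_{6}/(6)! × [f^{(5)}(48) − f^{(5)}(9)] = 1/30240 × (9.41901e-08 − 0.000406442) = -1.34374e-08.
After k=3: 130.069.
k=4: B_{8}/(8)! × [f^{(7)}(48) − f^{(7)}(9)] = −1/1209600 × (1.22643e-09 − 0.000150534) = 1.24448e-10.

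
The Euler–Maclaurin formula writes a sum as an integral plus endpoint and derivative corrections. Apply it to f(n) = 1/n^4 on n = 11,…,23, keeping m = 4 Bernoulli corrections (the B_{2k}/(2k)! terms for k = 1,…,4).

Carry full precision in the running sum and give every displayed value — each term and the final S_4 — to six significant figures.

S_4 ≈ 0.000260989

Integral: ∫_11^23 1/x^4 dx = 0.000223042.
Endpoint term: (f(11) + f(23))/2 = (6.83013e-05 + 3.57346e-06)/2 = 3.59374e-05.
So far: 0.000258979.
Order-1 term: 1/12 · (-6.21471e-07 − (-2.48369e-05)) = 2.01795e-06.
Running total after k=1: 0.000260997.
Order-2 term: −1/720 · (-3.52441e-08 − (-6.15790e-06)) = -8.50369e-09.
Running total after k=2: 0.000260989.
Order-3 term: 1/30240 · (-3.73094e-09 − (-2.84994e-06)) = 9.41205e-11.
Running total after k=3: 0.000260989.
Order-4 term: −1/1209600 · (-6.34754e-10 − (-2.11979e-06)) = -1.75194e-12.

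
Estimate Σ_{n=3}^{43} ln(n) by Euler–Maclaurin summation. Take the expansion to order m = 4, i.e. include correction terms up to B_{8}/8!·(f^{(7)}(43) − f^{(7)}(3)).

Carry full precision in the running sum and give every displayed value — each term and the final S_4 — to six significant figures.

The integral term ∫_3^43 ln(x) dx = 118.436.
Endpoint term: (f(3) + f(43))/2 = (1.09861 + 3.76120)/2 = 2.42991.
Integral + boundary = 120.866.
Correction k=1: B_{2}/2! · (f^{(1)}(43) − f^{(1)}(3)) = 1/12 · (0.0232558 − 0.333333) = -0.0258398.
Running total after k=1: 120.840.
Correction k=2: B_{4}/4! · (f^{(3)}(43) − f^{(3)}(3)) = −1/720 · (2.51550e-05 − 0.0740741) = 0.000102846.
Running total after k=2: 120.840.
Correction k=3: B_{6}/6! · (f^{(5)}(43) − f^{(5)}(3)) = 1/30240 · (1.63256e-07 − 0.0987654) = -3.26605e-06.
Running total after k=3: 120.840.
Correction k=4: B_{8}/8! · (f^{(7)}(43) − f^{(7)}(3)) = −1/1209600 · (2.64883e-09 − 0.329218) = 2.72171e-07.

S_4 ≈ 120.840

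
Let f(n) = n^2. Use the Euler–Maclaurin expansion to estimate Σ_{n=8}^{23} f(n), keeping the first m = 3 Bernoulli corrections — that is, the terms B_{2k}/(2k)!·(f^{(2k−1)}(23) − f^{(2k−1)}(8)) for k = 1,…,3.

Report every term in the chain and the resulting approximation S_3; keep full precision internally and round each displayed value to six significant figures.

S_3 ≈ 4184.00

∫_8^23 x^2 dx evaluates to 3885.00.
Endpoint term: (f(8) + f(23))/2 = (64.0000 + 529.000)/2 = 296.500.
Running total after boundary: 4181.50.
Order-1 term: 1/12 · (46.0000 − 16.0000) = 2.50000.
Partial sum through k=1: 4184.00.
Order-2 term: −1/720 · (0.00000 − 0.00000) = 0.00000.
Partial sum through k=2: 4184.00.
Order-3 term: 1/30240 · (0.00000 − 0.00000) = 0.00000.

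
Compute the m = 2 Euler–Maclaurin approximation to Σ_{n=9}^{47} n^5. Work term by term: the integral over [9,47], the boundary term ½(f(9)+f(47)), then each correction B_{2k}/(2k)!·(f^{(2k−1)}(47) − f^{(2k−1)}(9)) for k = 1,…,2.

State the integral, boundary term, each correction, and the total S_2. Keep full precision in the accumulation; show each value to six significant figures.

S_2 ≈ 1.91318e+09

The integral term ∫_9^47 x^5 dx = 1.79645e+09.
Boundary: ½(f(9) + f(47)) = ½(59049.0 + 2.29345e+08) = 1.14702e+08.
Running total after boundary: 1.91115e+09.
k=1: B_{2}/(2)! × [f^{(1)}(47) − f^{(1)}(9)] = 1/12 × (2.43984e+07 − 32805.0) = 2.03047e+06.
Partial sum through k=1: 1.91318e+09.
k=2: B_{4}/(4)! × [f^{(3)}(47) − f^{(3)}(9)] = −1/720 × (132540 − 4860.00) = -177.333.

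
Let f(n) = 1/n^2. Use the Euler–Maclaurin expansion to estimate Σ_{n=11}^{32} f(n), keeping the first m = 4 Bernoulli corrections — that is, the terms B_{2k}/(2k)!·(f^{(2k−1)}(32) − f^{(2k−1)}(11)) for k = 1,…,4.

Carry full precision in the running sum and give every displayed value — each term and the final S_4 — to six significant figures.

∫_11^32 1/x^2 dx evaluates to 0.0596591.
½[f(11) + f(32)] = ½[0.00826446 + 0.000976562] = 0.00462051.
So far: 0.0642796.
k=1: B_{2}/(2)! × [f^{(1)}(32) − f^{(1)}(11)] = 1/12 × (-6.10352e-05 − (-0.00150263)) = 0.000120133.
Running total after k=1: 0.0643997.
k=2: B_{4}/(4)! × [f^{(3)}(32) − f^{(3)}(11)] = −1/720 × (-7.15256e-07 − (-0.000149021)) = -2.05980e-07.
Running total after k=2: 0.0643995.
k=3: B_{6}/(6)! × [f^{(5)}(32) − f^{(5)}(11)] = 1/30240 × (-2.09548e-08 − (-3.69474e-05)) = 1.22111e-09.
Running total after k=3: 0.0643995.
k=4: B_{8}/(8)! × [f^{(7)}(32) − f^{(7)}(11)] = −1/1209600 × (-1.14596e-09 − (-1.70996e-05)) = -1.41356e-11.

S_4 ≈ 0.0643995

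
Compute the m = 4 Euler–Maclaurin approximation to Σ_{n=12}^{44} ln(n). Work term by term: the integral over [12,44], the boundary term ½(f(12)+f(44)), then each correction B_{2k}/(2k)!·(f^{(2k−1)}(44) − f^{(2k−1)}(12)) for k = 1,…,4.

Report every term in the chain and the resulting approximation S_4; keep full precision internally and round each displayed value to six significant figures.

S_4 ≈ 107.815

Integral: ∫_12^44 ln(x) dx = 104.685.
Boundary: ½(f(12) + f(44)) = ½(2.48491 + 3.78419) = 3.13455.
So far: 107.820.
Order-1 term: 1/12 · (0.0227273 − 0.0833333) = -0.00505051.
Partial sum through k=1: 107.815.
Order-2 term: −1/720 · (2.34786e-05 − 0.00115741) = 1.57490e-06.
Partial sum through k=2: 107.815.
Order-3 term: 1/30240 · (1.45528e-07 − 9.64506e-05) = -3.18469e-09.
Partial sum through k=3: 107.815.
Order-4 term: −1/1209600 · (2.25509e-09 − 2.00939e-05) = 1.66101e-11.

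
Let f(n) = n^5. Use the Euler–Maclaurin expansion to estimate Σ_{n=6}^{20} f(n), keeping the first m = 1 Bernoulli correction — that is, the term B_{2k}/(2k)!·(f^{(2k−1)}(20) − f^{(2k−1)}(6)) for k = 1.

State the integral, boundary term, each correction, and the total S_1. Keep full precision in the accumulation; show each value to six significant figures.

S_1 ≈ 1.23289e+07

Integral: ∫_6^20 x^5 dx = 1.06589e+07.
Boundary: ½(f(6) + f(20)) = ½(7776.00 + 3.20000e+06) = 1.60389e+06.
Running total after boundary: 1.22628e+07.
Order-1 term: 1/12 · (800000 − 6480.00) = 66126.7.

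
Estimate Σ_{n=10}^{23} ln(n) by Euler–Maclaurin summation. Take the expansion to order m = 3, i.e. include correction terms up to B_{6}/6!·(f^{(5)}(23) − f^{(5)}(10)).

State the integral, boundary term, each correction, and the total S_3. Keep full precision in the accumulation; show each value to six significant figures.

The integral term ∫_10^23 ln(x) dx = 36.0905.
½[f(10) + f(23)] = ½[2.30259 + 3.13549] = 2.71904.
Running total after boundary: 38.8096.
Correction k=1: B_{2}/2! · (f^{(1)}(23) − f^{(1)}(10)) = 1/12 · (0.0434783 − 0.100000) = -0.00471014.
After k=1: 38.8048.
Correction k=2: B_{4}/4! · (f^{(3)}(23) − f^{(3)}(10)) = −1/720 · (0.000164379 − 0.00200000) = 2.54947e-06.
After k=2: 38.8048.
Correction k=3: B_{6}/6! · (f^{(5)}(23) − f^{(5)}(10)) = 1/30240 · (3.72883e-06 − 0.000240000) = -7.81320e-09.

S_3 ≈ 38.8048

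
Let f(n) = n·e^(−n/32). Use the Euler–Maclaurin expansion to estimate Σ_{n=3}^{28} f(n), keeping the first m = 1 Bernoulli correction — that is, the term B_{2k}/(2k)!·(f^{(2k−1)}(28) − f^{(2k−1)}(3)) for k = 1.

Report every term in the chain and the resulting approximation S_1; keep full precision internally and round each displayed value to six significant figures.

S_1 ≈ 226.534

The integral term ∫_3^28 x·e^(−x/32) dx = 219.397.
Endpoint term: (f(3) + f(28))/2 = (2.73153 + 11.6721)/2 = 7.20183.
Integral + boundary = 226.598.
k=1: B_{2}/(2)! × [f^{(1)}(28) − f^{(1)}(3)] = 1/12 × (0.0521078 − 0.825150) = -0.0644202.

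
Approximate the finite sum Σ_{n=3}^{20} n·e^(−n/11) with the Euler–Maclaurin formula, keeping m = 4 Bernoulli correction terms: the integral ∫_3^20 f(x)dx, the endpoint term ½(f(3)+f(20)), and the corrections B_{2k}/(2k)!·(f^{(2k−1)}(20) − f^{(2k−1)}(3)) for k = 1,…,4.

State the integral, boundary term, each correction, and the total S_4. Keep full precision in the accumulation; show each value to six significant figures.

Integral: ∫_3^20 x·e^(−x/11) dx = 61.8889.
Boundary: ½(f(3) + f(20)) = ½(2.28390 + 3.24641) = 2.76516.
Running total after boundary: 64.6541.
Correction k=1: B_{2}/2! · (f^{(1)}(20) − f^{(1)}(3)) = 1/12 · (-0.132808 − 0.553673) = -0.0572067.
Partial sum through k=1: 64.5969.
Correction k=2: B_{4}/4! · (f^{(3)}(20) − f^{(3)}(3)) = −1/720 · (0.00158540 − 0.0171593) = 2.16304e-05.
Partial sum through k=2: 64.5969.
Correction k=3: B_{6}/6! · (f^{(5)}(20) − f^{(5)}(3)) = 1/30240 · (3.52759e-05 − 0.000245808) = -6.96204e-09.
Partial sum through k=3: 64.5969.
Correction k=4: B_{8}/8! · (f^{(7)}(20) − f^{(7)}(3)) = −1/1209600 · (4.74788e-07 − 2.89094e-06) = 1.99748e-12.

S_4 ≈ 64.5969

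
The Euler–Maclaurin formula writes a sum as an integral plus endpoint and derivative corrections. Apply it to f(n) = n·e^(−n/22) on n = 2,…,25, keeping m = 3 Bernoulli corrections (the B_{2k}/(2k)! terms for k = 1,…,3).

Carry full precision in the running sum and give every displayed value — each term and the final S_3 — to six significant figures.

S_3 ≈ 155.072

Integral: ∫_2^25 x·e^(−x/22) dx = 150.220.
½[f(2) + f(25)] = ½[1.82620 + 8.02460] = 4.92540.
Integral + boundary = 155.145.
Order-1 term: 1/12 · (-0.0437706 − 0.830092) = -0.0728218.
Running total after k=1: 155.072.
Order-2 term: −1/720 · (0.00123595 − 0.00548821) = 5.90592e-06.
Running total after k=2: 155.072.
Order-3 term: 1/30240 · (5.29406e-06 − 1.91350e-05) = -4.57704e-10.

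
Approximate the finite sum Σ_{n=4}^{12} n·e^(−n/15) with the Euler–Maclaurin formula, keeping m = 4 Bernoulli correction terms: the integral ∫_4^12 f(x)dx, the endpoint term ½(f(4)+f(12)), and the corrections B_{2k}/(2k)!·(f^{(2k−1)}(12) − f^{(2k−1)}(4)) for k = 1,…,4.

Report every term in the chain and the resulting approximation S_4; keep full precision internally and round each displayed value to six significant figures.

S_4 ≈ 40.4999

The integral term ∫_4^12 x·e^(−x/15) dx = 36.3113.
Boundary: ½(f(4) + f(12)) = ½(3.06371 + 5.39195) = 4.22783.
Running total after boundary: 40.5392.
Order-1 term: 1/12 · (0.0898658 − 0.561681) = -0.0393179.
Running total after k=1: 40.4999.
Order-2 term: −1/720 · (0.00439344 − 0.00930461) = 6.82107e-06.
Running total after k=2: 40.4999.
Order-3 term: 1/30240 · (3.72777e-05 − 7.16127e-05) = -1.13542e-09.
Running total after k=3: 40.4999.
Order-4 term: −1/1209600 · (2.44573e-07 − 4.52763e-07) = 1.72115e-13.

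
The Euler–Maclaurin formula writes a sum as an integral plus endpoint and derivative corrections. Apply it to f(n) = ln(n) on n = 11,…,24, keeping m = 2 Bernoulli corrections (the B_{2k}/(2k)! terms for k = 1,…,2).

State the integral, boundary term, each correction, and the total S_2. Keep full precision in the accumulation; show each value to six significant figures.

Integral: ∫_11^24 ln(x) dx = 36.8964.
½[f(11) + f(24)] = ½[2.39790 + 3.17805] = 2.78797.
Running total after boundary: 39.6844.
Correction k=1: B_{2}/2! · (f^{(1)}(24) − f^{(1)}(11)) = 1/12 · (0.0416667 − 0.0909091) = -0.00410354.
Partial sum through k=1: 39.6803.
Correction k=2: B_{4}/4! · (f^{(3)}(24) − f^{(3)}(11)) = −1/720 · (0.000144676 − 0.00150263) = 1.88605e-06.

S_2 ≈ 39.6803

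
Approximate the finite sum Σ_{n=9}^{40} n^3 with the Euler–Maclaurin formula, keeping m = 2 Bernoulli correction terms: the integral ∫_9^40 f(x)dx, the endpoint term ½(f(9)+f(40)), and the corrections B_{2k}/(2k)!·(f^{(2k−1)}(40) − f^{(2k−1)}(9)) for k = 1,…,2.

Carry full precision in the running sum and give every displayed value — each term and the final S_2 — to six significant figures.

S_2 ≈ 671104

Integral: ∫_9^40 x^3 dx = 638360.
½[f(9) + f(40)] = ½[729.000 + 64000.0] = 32364.5.
Running total after boundary: 670724.
Correction k=1: B_{2}/2! · (f^{(1)}(40) − f^{(1)}(9)) = 1/12 · (4800.00 − 243.000) = 379.750.
Running total after k=1: 671104.
Correction k=2: B_{4}/4! · (f^{(3)}(40) − f^{(3)}(9)) = −1/720 · (6.00000 − 6.00000) = 0.00000.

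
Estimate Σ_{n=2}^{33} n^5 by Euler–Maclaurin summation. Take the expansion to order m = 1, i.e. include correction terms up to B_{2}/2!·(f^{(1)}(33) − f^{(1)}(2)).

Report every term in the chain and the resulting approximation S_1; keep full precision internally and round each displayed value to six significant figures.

S_1 ≈ 2.35306e+08

∫_2^33 x^5 dx evaluates to 2.15245e+08.
Boundary: ½(f(2) + f(33)) = ½(32.0000 + 3.91354e+07) = 1.95677e+07.
Integral + boundary = 2.34812e+08.
Order-1 term: 1/12 · (5.92960e+06 − 80.0000) = 494127.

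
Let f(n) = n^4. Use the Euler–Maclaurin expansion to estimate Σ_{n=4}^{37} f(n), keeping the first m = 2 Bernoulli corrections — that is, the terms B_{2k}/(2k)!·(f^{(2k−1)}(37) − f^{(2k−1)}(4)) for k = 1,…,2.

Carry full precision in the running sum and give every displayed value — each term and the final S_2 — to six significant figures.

S_2 ≈ 1.48227e+07

∫_4^37 x^4 dx evaluates to 1.38686e+07.
Boundary: ½(f(4) + f(37)) = ½(256.000 + 1.87416e+06) = 937208.
So far: 1.48058e+07.
Order-1 term: 1/12 · (202612 − 256.000) = 16863.0.
After k=1: 1.48227e+07.
Order-2 term: −1/720 · (888.000 − 96.0000) = -1.10000.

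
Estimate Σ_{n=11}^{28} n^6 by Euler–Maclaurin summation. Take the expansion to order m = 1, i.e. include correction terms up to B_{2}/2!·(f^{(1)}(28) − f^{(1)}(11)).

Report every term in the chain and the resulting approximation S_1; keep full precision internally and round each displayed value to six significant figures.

S_1 ≈ 2.17513e+09

The integral term ∫_11^28 x^6 dx = 1.92478e+09.
Endpoint term: (f(11) + f(28))/2 = (1.77156e+06 + 4.81890e+08)/2 = 2.41831e+08.
Running total after boundary: 2.16661e+09.
k=1: B_{2}/(2)! × [f^{(1)}(28) − f^{(1)}(11)] = 1/12 × (1.03262e+08 − 966306) = 8.52466e+06.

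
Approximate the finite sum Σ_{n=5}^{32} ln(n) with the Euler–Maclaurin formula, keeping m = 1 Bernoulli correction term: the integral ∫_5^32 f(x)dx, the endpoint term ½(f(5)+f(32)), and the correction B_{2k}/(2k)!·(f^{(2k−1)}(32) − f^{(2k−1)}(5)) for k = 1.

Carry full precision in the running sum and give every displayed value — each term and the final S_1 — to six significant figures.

∫_5^32 ln(x) dx evaluates to 75.8564.
Boundary: ½(f(5) + f(32)) = ½(1.60944 + 3.46574) = 2.53759.
Running total after boundary: 78.3939.
k=1: B_{2}/(2)! × [f^{(1)}(32) − f^{(1)}(5)] = 1/12 × (0.0312500 − 0.200000) = -0.0140625.

S_1 ≈ 78.3799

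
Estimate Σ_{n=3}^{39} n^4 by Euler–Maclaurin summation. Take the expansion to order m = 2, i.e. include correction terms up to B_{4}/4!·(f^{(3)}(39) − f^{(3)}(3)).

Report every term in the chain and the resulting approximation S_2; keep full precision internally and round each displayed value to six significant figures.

S_2 ≈ 1.92213e+07

The integral term ∫_3^39 x^4 dx = 1.80448e+07.
Endpoint term: (f(3) + f(39))/2 = (81.0000 + 2.31344e+06)/2 = 1.15676e+06.
Integral + boundary = 1.92016e+07.
Order-1 term: 1/12 · (237276 − 108.000) = 19764.0.
After k=1: 1.92213e+07.
Order-2 term: −1/720 · (936.000 − 72.0000) = -1.20000.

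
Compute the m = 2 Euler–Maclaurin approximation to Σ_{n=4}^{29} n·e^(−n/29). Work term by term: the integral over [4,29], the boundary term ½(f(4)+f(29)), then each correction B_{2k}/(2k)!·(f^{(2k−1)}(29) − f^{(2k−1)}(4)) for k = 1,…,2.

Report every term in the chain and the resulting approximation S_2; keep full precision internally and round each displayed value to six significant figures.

S_2 ≈ 221.940

The integral term ∫_4^29 x·e^(−x/29) dx = 214.926.
Boundary: ½(f(4) + f(29)) = ½(3.48464 + 10.6685) = 7.07657.
So far: 222.002.
Order-1 term: 1/12 · (0.00000 − 0.750999) = -0.0625832.
After k=1: 221.940.
Order-2 term: −1/720 · (0.000874862 − 0.00296470) = 2.90256e-06.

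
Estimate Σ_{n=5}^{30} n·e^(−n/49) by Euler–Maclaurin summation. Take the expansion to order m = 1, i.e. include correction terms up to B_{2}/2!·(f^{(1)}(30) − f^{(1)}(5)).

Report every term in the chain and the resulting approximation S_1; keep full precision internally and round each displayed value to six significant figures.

S_1 ≈ 301.063

Integral: ∫_5^30 x·e^(−x/49) dx = 290.724.
Endpoint term: (f(5) + f(30))/2 = (4.51496 + 16.2640)/2 = 10.3895.
Running total after boundary: 301.113.
Order-1 term: 1/12 · (0.210215 − 0.810851) = -0.0500530.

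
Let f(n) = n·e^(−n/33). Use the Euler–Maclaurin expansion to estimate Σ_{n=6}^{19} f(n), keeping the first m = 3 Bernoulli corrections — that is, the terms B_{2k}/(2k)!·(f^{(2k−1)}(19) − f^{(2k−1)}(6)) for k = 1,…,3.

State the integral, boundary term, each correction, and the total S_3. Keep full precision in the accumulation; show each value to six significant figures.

S_3 ≈ 115.976

Integral: ∫_6^19 x·e^(−x/33) dx = 108.170.
½[f(6) + f(19)] = ½[5.00252 + 10.6833] = 7.84291.
Running total after boundary: 116.013.
Correction k=1: B_{2}/2! · (f^{(1)}(19) − f^{(1)}(6)) = 1/12 · (0.238542 − 0.682161) = -0.0369682.
Running total after k=1: 115.976.
Correction k=2: B_{4}/4! · (f^{(3)}(19) − f^{(3)}(6)) = −1/720 · (0.00125170 − 0.00215764) = 1.25825e-06.
Running total after k=2: 115.976.
Correction k=3: B_{6}/6! · (f^{(5)}(19) − f^{(5)}(6)) = 1/30240 · (2.09766e-06 − 3.38739e-06) = -4.26497e-11.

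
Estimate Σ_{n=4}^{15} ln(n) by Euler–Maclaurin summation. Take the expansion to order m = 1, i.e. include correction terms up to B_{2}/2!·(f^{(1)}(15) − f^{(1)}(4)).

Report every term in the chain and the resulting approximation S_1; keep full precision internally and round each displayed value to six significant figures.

Integral: ∫_4^15 ln(x) dx = 24.0756.
Endpoint term: (f(4) + f(15))/2 = (1.38629 + 2.70805)/2 = 2.04717.
Running total after boundary: 26.1227.
Correction k=1: B_{2}/2! · (f^{(1)}(15) − f^{(1)}(4)) = 1/12 · (0.0666667 − 0.250000) = -0.0152778.

S_1 ≈ 26.1075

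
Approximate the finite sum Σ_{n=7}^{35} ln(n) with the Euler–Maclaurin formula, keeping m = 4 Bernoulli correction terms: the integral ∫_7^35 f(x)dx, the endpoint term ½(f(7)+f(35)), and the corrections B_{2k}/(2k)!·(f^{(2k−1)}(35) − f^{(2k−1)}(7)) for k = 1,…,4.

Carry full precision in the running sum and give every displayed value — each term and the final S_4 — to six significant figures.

S_4 ≈ 85.5569

∫_7^35 ln(x) dx evaluates to 82.8158.
½[f(7) + f(35)] = ½[1.94591 + 3.55535] = 2.75063.
Running total after boundary: 85.5664.
Correction k=1: B_{2}/2! · (f^{(1)}(35) − f^{(1)}(7)) = 1/12 · (0.0285714 − 0.142857) = -0.00952381.
After k=1: 85.5569.
Correction k=2: B_{4}/4! · (f^{(3)}(35) − f^{(3)}(7)) = −1/720 · (4.66472e-05 − 0.00583090) = 8.03369e-06.
After k=2: 85.5569.
Correction k=3: B_{6}/6! · (f^{(5)}(35) − f^{(5)}(7)) = 1/30240 · (4.56952e-07 − 0.00142798) = -4.72063e-08.
After k=3: 85.5569.
Correction k=4: B_{8}/8! · (f^{(7)}(35) − f^{(7)}(7)) = −1/1209600 · (1.11907e-08 − 0.000874271) = 7.22768e-10.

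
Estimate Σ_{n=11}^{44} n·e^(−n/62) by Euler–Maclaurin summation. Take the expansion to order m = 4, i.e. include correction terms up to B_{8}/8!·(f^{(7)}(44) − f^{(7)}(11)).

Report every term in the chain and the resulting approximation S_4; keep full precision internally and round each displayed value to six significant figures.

Integral: ∫_11^44 x·e^(−x/62) dx = 558.073.
Endpoint term: (f(11) + f(44))/2 = (9.21171 + 21.6393)/2 = 15.4255.
Running total after boundary: 573.499.
k=1: B_{2}/(2)! × [f^{(1)}(44) − f^{(1)}(11)] = 1/12 × (0.142781 − 0.688853) = -0.0455059.
After k=1: 573.453.
k=2: B_{4}/(4)! × [f^{(3)}(44) − f^{(3)}(11)] = −1/720 × (0.000293025 − 0.000614909) = 4.47061e-07.
After k=2: 573.453.
k=3: B_{6}/(6)! × [f^{(5)}(44) − f^{(5)}(11)] = 1/30240 × (1.42795e-07 − 2.73313e-07) = -4.31606e-12.
After k=3: 573.453.
k=4: B_{8}/(8)! × [f^{(7)}(44) − f^{(7)}(11)] = −1/1209600 × (5.44645e-11 − 1.00588e-10) = 3.81312e-17.

S_4 ≈ 573.453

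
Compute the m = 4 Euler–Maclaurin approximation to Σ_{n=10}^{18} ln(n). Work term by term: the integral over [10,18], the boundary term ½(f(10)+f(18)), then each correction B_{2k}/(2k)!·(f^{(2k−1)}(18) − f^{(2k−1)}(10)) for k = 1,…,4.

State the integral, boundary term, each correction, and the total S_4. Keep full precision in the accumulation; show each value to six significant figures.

Integral: ∫_10^18 ln(x) dx = 21.0008.
½[f(10) + f(18)] = ½[2.30259 + 2.89037] = 2.59648.
So far: 23.5973.
k=1: B_{2}/(2)! × [f^{(1)}(18) − f^{(1)}(10)] = 1/12 × (0.0555556 − 0.100000) = -0.00370370.
Partial sum through k=1: 23.5936.
k=2: B_{4}/(4)! × [f^{(3)}(18) − f^{(3)}(10)] = −1/720 × (0.000342936 − 0.00200000) = 2.30148e-06.
Partial sum through k=2: 23.5936.
k=3: B_{6}/(6)! × [f^{(5)}(18) − f^{(5)}(10)] = 1/30240 × (1.27013e-05 − 0.000240000) = -7.51649e-09.
Partial sum through k=3: 23.5936.
k=4: B_{8}/(8)! × [f^{(7)}(18) − f^{(7)}(10)] = −1/1209600 × (1.17605e-06 − 7.20000e-05) = 5.85515e-11.

S_4 ≈ 23.5936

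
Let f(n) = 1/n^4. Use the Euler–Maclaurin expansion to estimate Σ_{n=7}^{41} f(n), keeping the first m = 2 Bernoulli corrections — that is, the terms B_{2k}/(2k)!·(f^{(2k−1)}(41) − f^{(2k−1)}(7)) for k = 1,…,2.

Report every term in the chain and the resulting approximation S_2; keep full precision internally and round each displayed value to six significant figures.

S_2 ≈ 0.00119503

Integral: ∫_7^41 1/x^4 dx = 0.000966981.
Endpoint term: (f(7) + f(41))/2 = (0.000416493 + 3.53887e-07)/2 = 0.000208424.
So far: 0.00117540.
k=1: B_{2}/(2)! × [f^{(1)}(41) − f^{(1)}(7)] = 1/12 × (-3.45256e-08 − (-0.000237996)) = 1.98301e-05.
After k=1: 0.00119523.
k=2: B_{4}/(4)! × [f^{(3)}(41) − f^{(3)}(7)] = −1/720 × (-6.16161e-10 − (-0.000145712)) = -2.02377e-07.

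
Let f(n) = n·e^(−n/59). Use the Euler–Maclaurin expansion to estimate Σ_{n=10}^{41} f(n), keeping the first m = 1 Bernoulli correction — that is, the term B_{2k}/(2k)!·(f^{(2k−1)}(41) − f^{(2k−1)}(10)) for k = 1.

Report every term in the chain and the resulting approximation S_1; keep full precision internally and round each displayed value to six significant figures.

S_1 ≈ 505.924

∫_10^41 x·e^(−x/59) dx evaluates to 491.518.
Boundary: ½(f(10) + f(41)) = ½(8.44094 + 20.4638) = 14.4524.
So far: 505.970.
Order-1 term: 1/12 · (0.152273 − 0.701027) = -0.0457295.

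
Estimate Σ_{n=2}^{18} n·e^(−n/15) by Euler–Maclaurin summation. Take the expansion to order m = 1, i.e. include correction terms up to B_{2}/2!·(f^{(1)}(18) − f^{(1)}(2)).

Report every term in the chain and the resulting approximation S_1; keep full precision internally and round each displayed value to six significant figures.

S_1 ≈ 77.5958

Integral: ∫_2^18 x·e^(−x/15) dx = 74.0781.
½[f(2) + f(18)] = ½[1.75035 + 5.42150] = 3.58592.
Integral + boundary = 77.6640.
k=1: B_{2}/(2)! × [f^{(1)}(18) − f^{(1)}(2)] = 1/12 × (-0.0602388 − 0.758484) = -0.0682269.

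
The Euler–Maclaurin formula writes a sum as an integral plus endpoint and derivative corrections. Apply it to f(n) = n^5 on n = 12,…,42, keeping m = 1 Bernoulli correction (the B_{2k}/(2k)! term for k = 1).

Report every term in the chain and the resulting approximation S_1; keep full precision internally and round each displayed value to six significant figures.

S_1 ≈ 9.81099e+08

The integral term ∫_12^42 x^5 dx = 9.14341e+08.
½[f(12) + f(42)] = ½[248832 + 1.30691e+08] = 6.54700e+07.
Integral + boundary = 9.79811e+08.
Correction k=1: B_{2}/2! · (f^{(1)}(42) − f^{(1)}(12)) = 1/12 · (1.55585e+07 − 103680) = 1.28790e+06.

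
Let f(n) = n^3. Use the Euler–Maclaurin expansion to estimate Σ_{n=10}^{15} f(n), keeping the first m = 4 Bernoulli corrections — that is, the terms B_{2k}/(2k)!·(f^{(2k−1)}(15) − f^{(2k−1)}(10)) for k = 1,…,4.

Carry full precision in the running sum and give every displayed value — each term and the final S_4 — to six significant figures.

S_4 ≈ 12375.0

Integral: ∫_10^15 x^3 dx = 10156.2.
½[f(10) + f(15)] = ½[1000.00 + 3375.00] = 2187.50.
Integral + boundary = 12343.8.
Correction k=1: B_{2}/2! · (f^{(1)}(15) − f^{(1)}(10)) = 1/12 · (675.000 − 300.000) = 31.2500.
After k=1: 12375.0.
Correction k=2: B_{4}/4! · (f^{(3)}(15) − f^{(3)}(10)) = −1/720 · (6.00000 − 6.00000) = 0.00000.
After k=2: 12375.0.
Correction k=3: B_{6}/6! · (f^{(5)}(15) − f^{(5)}(10)) = 1/30240 · (0.00000 − 0.00000) = 0.00000.
After k=3: 12375.0.
Correction k=4: B_{8}/8! · (f^{(7)}(15) − f^{(7)}(10)) = −1/1209600 · (0.00000 − 0.00000) = 0.00000.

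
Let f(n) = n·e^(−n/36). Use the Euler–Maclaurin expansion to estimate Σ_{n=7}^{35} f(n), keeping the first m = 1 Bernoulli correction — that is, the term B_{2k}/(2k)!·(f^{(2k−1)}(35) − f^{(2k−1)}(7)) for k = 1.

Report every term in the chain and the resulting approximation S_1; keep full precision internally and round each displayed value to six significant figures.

The integral term ∫_7^35 x·e^(−x/36) dx = 307.670.
Boundary: ½(f(7) + f(35)) = ½(5.76304 + 13.2385) = 9.50075.
So far: 317.171.
Correction k=1: B_{2}/2! · (f^{(1)}(35) − f^{(1)}(7)) = 1/12 · (0.0105067 − 0.663207) = -0.0543917.

S_1 ≈ 317.117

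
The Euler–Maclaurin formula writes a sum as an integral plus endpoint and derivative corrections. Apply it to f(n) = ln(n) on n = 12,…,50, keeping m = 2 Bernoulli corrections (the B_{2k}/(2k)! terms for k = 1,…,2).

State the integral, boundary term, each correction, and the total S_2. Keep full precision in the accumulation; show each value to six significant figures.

The integral term ∫_12^50 ln(x) dx = 127.782.
Boundary: ½(f(12) + f(50)) = ½(2.48491 + 3.91202) = 3.19846.
So far: 130.981.
Order-1 term: 1/12 · (0.0200000 − 0.0833333) = -0.00527778.
Running total after k=1: 130.975.
Order-2 term: −1/720 · (1.60000e-05 − 0.00115741) = 1.58529e-06.

S_2 ≈ 130.975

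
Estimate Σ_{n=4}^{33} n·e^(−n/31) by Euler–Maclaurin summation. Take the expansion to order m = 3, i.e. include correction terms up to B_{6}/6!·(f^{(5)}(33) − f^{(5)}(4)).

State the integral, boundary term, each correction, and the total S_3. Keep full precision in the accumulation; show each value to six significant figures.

Integral: ∫_4^33 x·e^(−x/31) dx = 269.385.
½[f(4) + f(33)] = ½[3.51578 + 11.3815] = 7.44865.
Integral + boundary = 276.834.
Order-1 term: 1/12 · (-0.0222513 − 0.765533) = -0.0656487.
Partial sum through k=1: 276.768.
Order-2 term: −1/720 · (0.000694629 − 0.00262583) = 2.68223e-06.
Partial sum through k=2: 276.768.
Order-3 term: 1/30240 · (1.46973e-06 − 4.63586e-06) = -1.04700e-10.

S_3 ≈ 276.768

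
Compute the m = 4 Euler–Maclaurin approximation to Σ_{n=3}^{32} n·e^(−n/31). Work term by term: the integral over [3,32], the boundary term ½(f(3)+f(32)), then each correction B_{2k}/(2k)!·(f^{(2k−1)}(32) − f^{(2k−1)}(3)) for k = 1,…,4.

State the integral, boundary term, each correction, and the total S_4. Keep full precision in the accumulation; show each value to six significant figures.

S_4 ≈ 268.110

∫_3^32 x·e^(−x/31) dx evaluates to 261.118.
Boundary: ½(f(3) + f(32)) = ½(2.72328 + 11.3985) = 7.06087.
So far: 268.179.
k=1: B_{2}/(2)! × [f^{(1)}(32) − f^{(1)}(3)] = 1/12 × (-0.0114904 − 0.819913) = -0.0692836.
Partial sum through k=1: 268.110.
k=2: B_{4}/(4)! × [f^{(3)}(32) − f^{(3)}(3)] = −1/720 × (0.000729358 − 0.00274239) = 2.79588e-06.
Partial sum through k=2: 268.110.
k=3: B_{6}/(6)! × [f^{(5)}(32) − f^{(5)}(3)] = 1/30240 × (1.53036e-06 − 4.81955e-06) = -1.08770e-10.
Partial sum through k=3: 268.110.
k=4: B_{8}/(8)! × [f^{(7)}(32) − f^{(7)}(3)] = −1/1209600 × (2.39517e-09 − 7.06079e-09) = 3.85716e-15.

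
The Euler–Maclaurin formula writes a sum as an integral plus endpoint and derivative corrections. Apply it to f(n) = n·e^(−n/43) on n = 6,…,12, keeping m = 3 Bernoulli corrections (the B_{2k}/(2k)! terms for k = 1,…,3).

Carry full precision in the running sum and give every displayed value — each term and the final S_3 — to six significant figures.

S_3 ≈ 50.6292

Integral: ∫_6^12 x·e^(−x/43) dx = 43.4979.
Endpoint term: (f(6) + f(12))/2 = (5.21858 + 9.07785)/2 = 7.14821.
Running total after boundary: 50.6461.
k=1: B_{2}/(2)! × [f^{(1)}(12) − f^{(1)}(6)] = 1/12 × (0.545374 − 0.748400) = -0.0169188.
After k=1: 50.6292.
k=2: B_{4}/(4)! × [f^{(3)}(12) − f^{(3)}(6)] = −1/720 × (0.00111322 − 0.00134555) = 3.22680e-07.
After k=2: 50.6292.
k=3: B_{6}/(6)! × [f^{(5)}(12) − f^{(5)}(6)] = 1/30240 × (1.04461e-06 − 1.23653e-06) = -6.34648e-12.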